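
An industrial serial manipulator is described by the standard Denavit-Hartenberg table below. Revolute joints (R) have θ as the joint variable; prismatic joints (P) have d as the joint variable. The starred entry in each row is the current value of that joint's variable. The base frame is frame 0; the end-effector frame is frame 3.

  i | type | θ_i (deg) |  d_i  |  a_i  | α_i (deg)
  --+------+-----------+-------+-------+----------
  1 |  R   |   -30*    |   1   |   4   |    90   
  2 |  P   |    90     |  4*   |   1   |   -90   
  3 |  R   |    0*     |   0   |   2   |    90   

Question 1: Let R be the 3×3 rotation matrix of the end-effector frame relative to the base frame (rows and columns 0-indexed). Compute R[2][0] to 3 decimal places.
1.000

End-effector x-axis (col 0 of R) = (0.0000,0.0000,1.0000)
R[2][0] = 1.0000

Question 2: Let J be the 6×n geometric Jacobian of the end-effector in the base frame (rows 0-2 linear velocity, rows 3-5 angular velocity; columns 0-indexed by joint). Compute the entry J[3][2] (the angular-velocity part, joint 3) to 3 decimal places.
-0.866

axis z_2 = (-0.8660,0.5000,0.0000); lever o_n−o_2 = (0.0000,0.0000,2.0000)
cross product → J_v[:, 2] = (1.0000,1.7321,-0.0000)
J_ω[:, 2] = z_2
entry J[3][2] = -0.8660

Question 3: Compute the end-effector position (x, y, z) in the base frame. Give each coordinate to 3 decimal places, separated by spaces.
1.464 -5.464 4.000

after link 1: o_1 = (3.4641, -2.0000, 1.0000)
after link 2: o_2 = (1.4641, -5.4641, 2.0000)
after link 3: o_3 = (1.4641, -5.4641, 4.0000)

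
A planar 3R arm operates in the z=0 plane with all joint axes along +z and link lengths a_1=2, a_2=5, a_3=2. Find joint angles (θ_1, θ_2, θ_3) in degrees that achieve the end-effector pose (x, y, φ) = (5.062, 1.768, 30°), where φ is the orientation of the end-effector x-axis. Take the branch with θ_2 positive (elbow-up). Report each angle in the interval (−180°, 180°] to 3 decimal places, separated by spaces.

wrist centre = target − a_3·(cos φ, sin φ) = (3.3299, 0.7680)
cos θ_2 = (11.6784−2²−5²)/(2·2·5) = -0.8661; θ_2 = 150.0063° (elbow-up)
β = atan2(0.7680,3.3299) = 12.9873°; ψ = atan2(2.4995,-2.3304) = 132.9946°
θ_1 = β − ψ = -120.0074°
θ_3 = φ − θ_1 − θ_2 = 0.0010° (wrapped to (-180°,180°])

-120.007 150.006 0.001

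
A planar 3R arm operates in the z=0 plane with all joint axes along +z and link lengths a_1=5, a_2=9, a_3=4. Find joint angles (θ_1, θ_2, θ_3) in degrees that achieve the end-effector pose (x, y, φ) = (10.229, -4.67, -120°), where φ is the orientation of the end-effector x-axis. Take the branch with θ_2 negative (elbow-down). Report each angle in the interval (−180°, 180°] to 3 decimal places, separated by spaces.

33.734 -59.998 -93.736

wrist centre = target − a_3·(cos φ, sin φ) = (12.2290, -1.2059)
cos θ_2 = (151.0026−5²−9²)/(2·5·9) = 0.5000; θ_2 = -59.9981° (elbow-down)
β = atan2(-1.2059,12.2290) = -5.6317°; ψ = atan2(-7.7941,9.5003) = -39.3657°
θ_1 = β − ψ = 33.7340°
θ_3 = φ − θ_1 − θ_2 = -93.7359° (wrapped to (-180°,180°])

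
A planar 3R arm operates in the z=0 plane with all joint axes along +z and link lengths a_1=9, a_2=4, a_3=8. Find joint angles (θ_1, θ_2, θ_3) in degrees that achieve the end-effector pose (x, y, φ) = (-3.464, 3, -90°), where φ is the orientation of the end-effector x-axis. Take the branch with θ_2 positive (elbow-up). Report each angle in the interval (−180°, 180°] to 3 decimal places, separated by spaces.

89.999 60.001 120.000

wrist centre = target − a_3·(cos φ, sin φ) = (-3.4640, 11.0000)
cos θ_2 = (132.9993−9²−4²)/(2·9·4) = 0.5000; θ_2 = 60.0006° (elbow-up)
β = atan2(11.0000,-3.4640) = 107.4797°; ψ = atan2(3.4641,11.0000) = 17.4803°
θ_1 = β − ψ = 89.9994°
θ_3 = φ − θ_1 − θ_2 = 120.0000° (wrapped to (-180°,180°])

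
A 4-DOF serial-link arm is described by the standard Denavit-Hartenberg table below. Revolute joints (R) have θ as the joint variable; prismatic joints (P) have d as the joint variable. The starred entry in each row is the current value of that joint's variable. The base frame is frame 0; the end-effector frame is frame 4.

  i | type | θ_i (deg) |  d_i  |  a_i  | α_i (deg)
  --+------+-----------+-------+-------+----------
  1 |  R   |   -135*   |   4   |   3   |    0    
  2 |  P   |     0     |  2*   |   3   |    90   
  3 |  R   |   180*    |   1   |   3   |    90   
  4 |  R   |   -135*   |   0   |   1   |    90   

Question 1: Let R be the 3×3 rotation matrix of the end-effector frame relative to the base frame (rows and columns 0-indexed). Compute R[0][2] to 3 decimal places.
End-effector z-axis (col 2 of R) = (-1.0000,-0.0000,-0.0000)
R[0][2] = -1.0000

-1.000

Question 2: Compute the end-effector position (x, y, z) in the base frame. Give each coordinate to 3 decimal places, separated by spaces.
-2.828 -2.414 6.000

after link 1: o_1 = (-2.1213, -2.1213, 4.0000)
after link 2: o_2 = (-4.2426, -4.2426, 6.0000)
after link 3: o_3 = (-2.8284, -1.4142, 6.0000)
after link 4: o_4 = (-2.8284, -2.4142, 6.0000)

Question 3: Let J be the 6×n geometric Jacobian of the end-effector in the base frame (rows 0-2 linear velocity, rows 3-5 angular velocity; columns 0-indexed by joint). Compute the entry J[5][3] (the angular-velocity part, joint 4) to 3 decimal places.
axis z_3 = (-0.0000,-0.0000,1.0000); lever o_n−o_3 = (0.0000,-1.0000,0.0000)
cross product → J_v[:, 3] = (1.0000,0.0000,0.0000)
J_ω[:, 3] = z_3
entry J[5][3] = 1.0000

1.000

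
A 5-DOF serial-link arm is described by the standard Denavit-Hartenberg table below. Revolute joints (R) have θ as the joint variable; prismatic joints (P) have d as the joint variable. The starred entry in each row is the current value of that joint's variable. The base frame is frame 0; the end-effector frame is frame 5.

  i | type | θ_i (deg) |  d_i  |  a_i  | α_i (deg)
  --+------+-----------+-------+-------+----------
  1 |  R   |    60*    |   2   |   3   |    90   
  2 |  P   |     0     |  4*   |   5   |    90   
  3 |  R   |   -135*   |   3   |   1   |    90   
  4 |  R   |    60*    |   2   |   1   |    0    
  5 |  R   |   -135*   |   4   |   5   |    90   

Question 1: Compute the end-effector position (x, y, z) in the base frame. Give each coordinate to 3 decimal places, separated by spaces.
6.318 -1.591 2.964

after link 1: o_1 = (1.5000, 2.5981, 2.0000)
after link 2: o_2 = (7.4641, 4.9282, 2.0000)
after link 3: o_3 = (6.4982, 4.6694, -1.0000)
after link 4: o_4 = (6.5329, 2.6081, -1.8660)
after link 5: o_5 = (6.3181, -1.5905, 2.9636)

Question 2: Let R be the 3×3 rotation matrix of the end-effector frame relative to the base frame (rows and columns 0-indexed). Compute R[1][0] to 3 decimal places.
End-effector x-axis (col 0 of R) = (-0.2500,-0.0670,0.9659)
R[1][0] = -0.0670

-0.067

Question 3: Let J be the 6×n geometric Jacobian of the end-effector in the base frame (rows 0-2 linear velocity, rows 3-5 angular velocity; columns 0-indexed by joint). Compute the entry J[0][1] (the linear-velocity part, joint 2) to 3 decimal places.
0.866

prismatic axis z_1 = (0.8660,-0.5000,0.0000)
J_v[:, 1] = z_1; J_ω[:, 1] = (0,0,0)
entry J[0][1] = 0.8660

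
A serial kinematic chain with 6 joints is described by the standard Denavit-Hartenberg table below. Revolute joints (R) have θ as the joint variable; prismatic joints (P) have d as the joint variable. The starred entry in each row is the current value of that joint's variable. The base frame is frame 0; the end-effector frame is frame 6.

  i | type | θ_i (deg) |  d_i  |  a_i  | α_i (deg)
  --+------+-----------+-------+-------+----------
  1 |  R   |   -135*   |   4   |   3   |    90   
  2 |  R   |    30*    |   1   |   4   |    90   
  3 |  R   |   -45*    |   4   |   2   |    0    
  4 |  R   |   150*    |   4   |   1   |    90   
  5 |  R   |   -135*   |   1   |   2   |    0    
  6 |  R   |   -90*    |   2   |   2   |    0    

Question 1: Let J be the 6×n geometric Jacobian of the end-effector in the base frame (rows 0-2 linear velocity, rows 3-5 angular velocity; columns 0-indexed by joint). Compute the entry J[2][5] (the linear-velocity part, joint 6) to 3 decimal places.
axis z_5 = (-0.7745,-0.4085,0.4830); lever o_n−o_5 = (-1.3073,-2.5071,-0.0758)
cross product → J_v[:, 5] = (1.2418,-0.6901,1.4078)
J_ω[:, 5] = z_5
entry J[2][5] = 1.4078

1.408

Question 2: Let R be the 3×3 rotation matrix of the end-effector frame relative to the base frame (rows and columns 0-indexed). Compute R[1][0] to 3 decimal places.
-0.845

End-effector x-axis (col 0 of R) = (0.1209,-0.8450,-0.5209)
R[1][0] = -0.8450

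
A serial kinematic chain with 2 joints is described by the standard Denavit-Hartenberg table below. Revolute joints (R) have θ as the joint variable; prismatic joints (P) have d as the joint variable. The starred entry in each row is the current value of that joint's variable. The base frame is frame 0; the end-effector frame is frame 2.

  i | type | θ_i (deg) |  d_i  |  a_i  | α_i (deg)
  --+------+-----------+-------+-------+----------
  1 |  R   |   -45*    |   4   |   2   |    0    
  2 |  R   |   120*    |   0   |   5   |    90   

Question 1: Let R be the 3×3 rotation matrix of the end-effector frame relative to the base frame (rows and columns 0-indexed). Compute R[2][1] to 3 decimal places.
1.000

End-effector y-axis (col 1 of R) = (-0.0000,0.0000,1.0000)
R[2][1] = 1.0000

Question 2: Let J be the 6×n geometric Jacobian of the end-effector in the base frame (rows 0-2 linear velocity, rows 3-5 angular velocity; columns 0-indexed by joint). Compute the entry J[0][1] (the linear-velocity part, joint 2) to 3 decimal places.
-4.830

axis z_1 = (0.0000,0.0000,1.0000); lever o_n−o_1 = (1.2941,4.8296,0.0000)
cross product → J_v[:, 1] = (-4.8296,1.2941,0.0000)
J_ω[:, 1] = z_1
entry J[0][1] = -4.8296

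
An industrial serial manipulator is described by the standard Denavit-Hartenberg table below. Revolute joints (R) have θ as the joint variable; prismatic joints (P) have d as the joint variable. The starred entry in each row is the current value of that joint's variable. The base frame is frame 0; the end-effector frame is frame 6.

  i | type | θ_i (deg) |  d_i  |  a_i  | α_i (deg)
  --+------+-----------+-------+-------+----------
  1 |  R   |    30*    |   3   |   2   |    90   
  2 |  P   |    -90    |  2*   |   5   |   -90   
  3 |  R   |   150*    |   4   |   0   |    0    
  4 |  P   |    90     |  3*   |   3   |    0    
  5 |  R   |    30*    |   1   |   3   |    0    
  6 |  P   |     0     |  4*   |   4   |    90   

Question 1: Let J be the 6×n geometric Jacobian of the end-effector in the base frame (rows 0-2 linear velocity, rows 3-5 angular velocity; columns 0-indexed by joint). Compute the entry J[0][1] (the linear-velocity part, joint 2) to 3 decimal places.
0.500

prismatic axis z_1 = (0.5000,-0.8660,0.0000)
J_v[:, 1] = z_1; J_ω[:, 1] = (0,0,0)
entry J[0][1] = 0.5000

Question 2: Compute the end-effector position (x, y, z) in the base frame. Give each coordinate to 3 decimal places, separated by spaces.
after link 1: o_1 = (1.7321, 1.0000, 3.0000)
after link 2: o_2 = (2.7321, -0.7321, -2.0000)
after link 3: o_3 = (6.1962, 1.2679, -2.0000)
after link 4: o_4 = (10.0933, 0.5179, -0.5000)
after link 5: o_5 = (12.4593, -1.5801, -0.5000)
after link 6: o_6 = (17.9234, -3.0442, -0.5000)

17.923 -3.044 -0.500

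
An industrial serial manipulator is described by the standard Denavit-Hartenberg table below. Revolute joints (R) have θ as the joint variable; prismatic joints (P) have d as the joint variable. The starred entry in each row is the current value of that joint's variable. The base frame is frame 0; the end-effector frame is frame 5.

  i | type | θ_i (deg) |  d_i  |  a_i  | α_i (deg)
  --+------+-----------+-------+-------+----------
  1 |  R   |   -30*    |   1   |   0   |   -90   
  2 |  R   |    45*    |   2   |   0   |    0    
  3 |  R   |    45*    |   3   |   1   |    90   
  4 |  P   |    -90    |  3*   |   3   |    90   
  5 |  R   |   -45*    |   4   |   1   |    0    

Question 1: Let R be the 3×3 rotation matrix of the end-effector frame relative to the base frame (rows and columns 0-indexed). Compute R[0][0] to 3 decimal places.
-0.966

End-effector x-axis (col 0 of R) = (-0.9659,-0.2588,-0.0000)
R[0][0] = -0.9659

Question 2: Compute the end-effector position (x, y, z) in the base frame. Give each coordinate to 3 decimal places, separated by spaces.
2.632 -0.027 4.000

after link 1: o_1 = (0.0000, 0.0000, 1.0000)
after link 2: o_2 = (1.0000, 1.7321, 1.0000)
after link 3: o_3 = (2.5000, 4.3301, 0.0000)
after link 4: o_4 = (3.5981, 0.2321, 0.0000)
after link 5: o_5 = (2.6322, -0.0268, 4.0000)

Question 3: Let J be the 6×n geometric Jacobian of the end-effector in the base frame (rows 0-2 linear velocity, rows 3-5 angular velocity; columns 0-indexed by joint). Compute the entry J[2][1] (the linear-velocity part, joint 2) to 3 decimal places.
axis z_1 = (0.5000,0.8660,0.0000); lever o_n−o_1 = (2.6322,-0.0268,3.0000)
cross product → J_v[:, 1] = (2.5981,-1.5000,-2.2929)
J_ω[:, 1] = z_1
entry J[2][1] = -2.2929

-2.293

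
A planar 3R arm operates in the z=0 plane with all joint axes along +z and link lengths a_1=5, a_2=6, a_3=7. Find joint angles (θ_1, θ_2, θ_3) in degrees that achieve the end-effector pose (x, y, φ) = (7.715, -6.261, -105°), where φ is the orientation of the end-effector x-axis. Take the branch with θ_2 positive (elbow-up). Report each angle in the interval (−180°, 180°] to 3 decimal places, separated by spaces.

-29.992 59.990 -134.998

wrist centre = target − a_3·(cos φ, sin φ) = (9.5267, 0.5005)
cos θ_2 = (91.0091−5²−6²)/(2·5·6) = 0.5002; θ_2 = 59.9899° (elbow-up)
β = atan2(0.5005,9.5267) = 3.0072°; ψ = atan2(5.1956,8.0009) = 32.9989°
θ_1 = β − ψ = -29.9916°
θ_3 = φ − θ_1 − θ_2 = -134.9983° (wrapped to (-180°,180°])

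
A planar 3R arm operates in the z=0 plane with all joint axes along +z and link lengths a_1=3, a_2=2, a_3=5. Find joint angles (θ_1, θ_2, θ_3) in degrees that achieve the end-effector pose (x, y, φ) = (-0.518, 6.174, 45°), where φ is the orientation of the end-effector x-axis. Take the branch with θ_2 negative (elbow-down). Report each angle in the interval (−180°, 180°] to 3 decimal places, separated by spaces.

158.871 -29.997 -83.874

wrist centre = target − a_3·(cos φ, sin φ) = (-4.0535, 2.6385)
cos θ_2 = (23.3926−3²−2²)/(2·3·2) = 0.8661; θ_2 = -29.9968° (elbow-down)
β = atan2(2.6385,-4.0535) = 146.9397°; ψ = atan2(-0.9999,4.7321) = -11.9312°
θ_1 = β − ψ = 158.8709°
θ_3 = φ − θ_1 − θ_2 = -83.8741° (wrapped to (-180°,180°])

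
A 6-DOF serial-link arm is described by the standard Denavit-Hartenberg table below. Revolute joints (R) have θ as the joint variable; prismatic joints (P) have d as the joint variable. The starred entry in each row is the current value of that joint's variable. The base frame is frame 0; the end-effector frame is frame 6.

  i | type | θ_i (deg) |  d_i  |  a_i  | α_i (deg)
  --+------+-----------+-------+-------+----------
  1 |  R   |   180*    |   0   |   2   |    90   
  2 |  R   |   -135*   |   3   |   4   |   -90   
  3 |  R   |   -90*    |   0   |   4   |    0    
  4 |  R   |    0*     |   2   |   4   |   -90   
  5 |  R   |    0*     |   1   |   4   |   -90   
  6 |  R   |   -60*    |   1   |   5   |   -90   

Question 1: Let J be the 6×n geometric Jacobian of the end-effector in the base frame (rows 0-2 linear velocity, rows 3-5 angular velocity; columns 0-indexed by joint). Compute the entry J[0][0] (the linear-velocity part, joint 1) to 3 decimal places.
axis z_0 = ẑ; lever o_n−o_0 = (3.8903,17.5000,-7.3045)
cross product → J_v[:, 0] = (-17.5000,3.8903,0.0000)
J_ω[:, 0] = z_0
entry J[0][0] = -17.5000

-17.500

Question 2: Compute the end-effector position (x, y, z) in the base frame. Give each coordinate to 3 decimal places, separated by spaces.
3.890 17.500 -7.305

after link 1: o_1 = (-2.0000, 0.0000, 0.0000)
after link 2: o_2 = (0.8284, 3.0000, -2.8284)
after link 3: o_3 = (0.8284, 7.0000, -2.8284)
after link 4: o_4 = (-0.5858, 11.0000, -4.2426)
after link 5: o_5 = (0.1213, 15.0000, -4.9497)
after link 6: o_6 = (3.8903, 17.5000, -7.3045)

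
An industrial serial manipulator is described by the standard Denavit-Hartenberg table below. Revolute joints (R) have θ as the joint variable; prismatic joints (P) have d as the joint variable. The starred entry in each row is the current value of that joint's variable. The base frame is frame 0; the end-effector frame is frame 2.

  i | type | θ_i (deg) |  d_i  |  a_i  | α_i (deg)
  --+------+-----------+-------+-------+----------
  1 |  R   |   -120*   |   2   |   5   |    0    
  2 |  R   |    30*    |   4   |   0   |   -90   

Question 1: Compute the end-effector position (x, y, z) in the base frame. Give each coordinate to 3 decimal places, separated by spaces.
after link 1: o_1 = (-2.5000, -4.3301, 2.0000)
after link 2: o_2 = (-2.5000, -4.3301, 6.0000)

-2.500 -4.330 6.000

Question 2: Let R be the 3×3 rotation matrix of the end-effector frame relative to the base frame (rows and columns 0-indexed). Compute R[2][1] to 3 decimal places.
End-effector y-axis (col 1 of R) = (0.0000,0.0000,-1.0000)
R[2][1] = -1.0000

-1.000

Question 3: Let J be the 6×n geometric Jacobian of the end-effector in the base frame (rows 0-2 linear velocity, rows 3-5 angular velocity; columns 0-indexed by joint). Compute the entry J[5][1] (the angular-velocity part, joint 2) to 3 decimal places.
axis z_1 = (0.0000,0.0000,1.0000); lever o_n−o_1 = (0.0000,0.0000,4.0000)
cross product → J_v[:, 1] = (0.0000,0.0000,0.0000)
J_ω[:, 1] = z_1
entry J[5][1] = 1.0000

1.000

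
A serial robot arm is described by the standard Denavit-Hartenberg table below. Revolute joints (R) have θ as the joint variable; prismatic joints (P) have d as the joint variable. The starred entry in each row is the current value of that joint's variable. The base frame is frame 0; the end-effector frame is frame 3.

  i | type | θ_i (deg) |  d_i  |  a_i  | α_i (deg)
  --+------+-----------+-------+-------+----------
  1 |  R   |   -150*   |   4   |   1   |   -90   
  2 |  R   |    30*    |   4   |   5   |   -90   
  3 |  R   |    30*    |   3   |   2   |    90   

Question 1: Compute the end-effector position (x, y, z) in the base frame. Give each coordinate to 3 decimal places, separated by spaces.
after link 1: o_1 = (-0.8660, -0.5000, 4.0000)
after link 2: o_2 = (-2.6160, -6.1292, 1.5000)
after link 3: o_3 = (-3.1160, -5.2631, -1.9641)

-3.116 -5.263 -1.964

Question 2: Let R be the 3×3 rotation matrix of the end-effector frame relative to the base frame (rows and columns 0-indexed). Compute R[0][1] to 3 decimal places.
0.433

End-effector y-axis (col 1 of R) = (0.4330,0.2500,-0.8660)
R[0][1] = 0.4330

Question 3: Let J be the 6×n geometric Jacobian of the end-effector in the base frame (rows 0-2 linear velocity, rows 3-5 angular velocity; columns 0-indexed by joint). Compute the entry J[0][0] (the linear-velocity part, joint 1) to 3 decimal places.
axis z_0 = ẑ; lever o_n−o_0 = (-3.1160,-5.2631,-1.9641)
cross product → J_v[:, 0] = (5.2631,-3.1160,0.0000)
J_ω[:, 0] = z_0
entry J[0][0] = 5.2631

5.263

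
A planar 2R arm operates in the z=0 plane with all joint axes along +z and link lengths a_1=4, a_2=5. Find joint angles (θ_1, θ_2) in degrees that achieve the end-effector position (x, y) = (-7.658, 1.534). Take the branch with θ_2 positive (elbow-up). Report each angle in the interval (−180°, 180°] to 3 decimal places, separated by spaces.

cos θ_2 = (60.9981−4²−5²)/(2·4·5) = 0.5000; θ_2 = 60.0031° (elbow-up)
β = atan2(1.5340,-7.6580) = 168.6728°; ψ = atan2(4.3303,6.4998) = 33.6723°
θ_1 = β − ψ = 135.0005°

135.001 60.003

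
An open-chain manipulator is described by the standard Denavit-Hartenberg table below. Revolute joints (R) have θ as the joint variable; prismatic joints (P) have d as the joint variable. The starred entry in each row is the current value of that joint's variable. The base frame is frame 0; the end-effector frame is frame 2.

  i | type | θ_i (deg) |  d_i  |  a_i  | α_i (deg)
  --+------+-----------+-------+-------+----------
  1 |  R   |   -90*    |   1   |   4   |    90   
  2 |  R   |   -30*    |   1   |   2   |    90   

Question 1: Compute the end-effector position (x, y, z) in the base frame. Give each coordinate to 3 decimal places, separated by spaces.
-1.000 -5.732 0.000

after link 1: o_1 = (0.0000, -4.0000, 1.0000)
after link 2: o_2 = (-1.0000, -5.7321, 0.0000)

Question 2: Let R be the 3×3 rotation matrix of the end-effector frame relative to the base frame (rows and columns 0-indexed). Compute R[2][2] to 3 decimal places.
-0.866

End-effector z-axis (col 2 of R) = (-0.0000,0.5000,-0.8660)
R[2][2] = -0.8660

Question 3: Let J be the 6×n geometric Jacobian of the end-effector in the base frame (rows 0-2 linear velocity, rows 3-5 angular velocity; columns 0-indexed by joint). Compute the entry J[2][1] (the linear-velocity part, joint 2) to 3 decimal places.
1.732

axis z_1 = (-1.0000,-0.0000,0.0000); lever o_n−o_1 = (-1.0000,-1.7321,-1.0000)
cross product → J_v[:, 1] = (0.0000,-1.0000,1.7321)
J_ω[:, 1] = z_1
entry J[2][1] = 1.7321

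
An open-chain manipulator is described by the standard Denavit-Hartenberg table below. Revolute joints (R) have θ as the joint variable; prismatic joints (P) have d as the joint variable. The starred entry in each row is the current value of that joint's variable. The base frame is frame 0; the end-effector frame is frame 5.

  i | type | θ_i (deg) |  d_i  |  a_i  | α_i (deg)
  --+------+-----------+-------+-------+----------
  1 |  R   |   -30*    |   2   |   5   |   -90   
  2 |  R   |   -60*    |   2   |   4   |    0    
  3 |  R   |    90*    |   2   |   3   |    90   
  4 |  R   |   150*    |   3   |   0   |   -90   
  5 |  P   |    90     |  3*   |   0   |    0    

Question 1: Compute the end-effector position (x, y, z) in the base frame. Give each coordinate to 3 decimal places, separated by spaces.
after link 1: o_1 = (4.3301, -2.5000, 2.0000)
after link 2: o_2 = (7.0622, -1.7679, 5.4641)
after link 3: o_3 = (10.3122, -1.3349, 3.9641)
after link 4: o_4 = (11.6112, -2.0849, 6.5622)
after link 5: o_5 = (9.1872, -3.6854, 7.3122)

9.187 -3.685 7.312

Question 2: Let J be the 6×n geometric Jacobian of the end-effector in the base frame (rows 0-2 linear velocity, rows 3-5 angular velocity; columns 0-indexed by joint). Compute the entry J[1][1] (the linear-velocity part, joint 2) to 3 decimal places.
-2.656

axis z_1 = (0.5000,0.8660,0.0000); lever o_n−o_1 = (4.8571,-1.1854,5.3122)
cross product → J_v[:, 1] = (4.6005,-2.6561,-4.7990)
J_ω[:, 1] = z_1
entry J[1][1] = -2.6561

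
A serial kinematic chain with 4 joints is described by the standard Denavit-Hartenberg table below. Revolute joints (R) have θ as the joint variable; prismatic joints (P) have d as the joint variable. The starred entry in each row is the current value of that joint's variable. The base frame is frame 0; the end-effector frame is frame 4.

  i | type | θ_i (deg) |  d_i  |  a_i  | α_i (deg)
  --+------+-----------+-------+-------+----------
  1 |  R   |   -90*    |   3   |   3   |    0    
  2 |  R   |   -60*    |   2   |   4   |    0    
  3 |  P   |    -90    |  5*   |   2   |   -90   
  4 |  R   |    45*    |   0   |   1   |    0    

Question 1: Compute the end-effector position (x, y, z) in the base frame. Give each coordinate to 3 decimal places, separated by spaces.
-4.818 -2.656 9.293

after link 1: o_1 = (0.0000, -3.0000, 3.0000)
after link 2: o_2 = (-3.4641, -5.0000, 5.0000)
after link 3: o_3 = (-4.4641, -3.2679, 10.0000)
after link 4: o_4 = (-4.8177, -2.6556, 9.2929)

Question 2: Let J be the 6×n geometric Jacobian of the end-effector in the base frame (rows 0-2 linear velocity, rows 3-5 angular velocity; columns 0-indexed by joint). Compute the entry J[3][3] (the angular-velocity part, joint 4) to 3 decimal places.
-0.866

axis z_3 = (-0.8660,-0.5000,0.0000); lever o_n−o_3 = (-0.3536,0.6124,-0.7071)
cross product → J_v[:, 3] = (0.3536,-0.6124,-0.7071)
J_ω[:, 3] = z_3
entry J[3][3] = -0.8660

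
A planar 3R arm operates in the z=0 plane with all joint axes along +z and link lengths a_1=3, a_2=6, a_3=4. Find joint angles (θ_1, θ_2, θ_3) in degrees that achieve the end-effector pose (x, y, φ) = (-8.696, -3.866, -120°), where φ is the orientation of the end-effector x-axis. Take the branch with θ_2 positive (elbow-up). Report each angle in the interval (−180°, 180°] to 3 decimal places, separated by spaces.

wrist centre = target − a_3·(cos φ, sin φ) = (-6.6960, -0.4019)
cos θ_2 = (44.9979−3²−6²)/(2·3·6) = -0.0001; θ_2 = 90.0033° (elbow-up)
β = atan2(-0.4019,-6.6960) = -176.5652°; ψ = atan2(6.0000,2.9997) = 63.4376°
θ_1 = β − ψ = -240.0028°
θ_3 = φ − θ_1 − θ_2 = 29.9995° (wrapped to (-180°,180°])

119.997 90.003 29.999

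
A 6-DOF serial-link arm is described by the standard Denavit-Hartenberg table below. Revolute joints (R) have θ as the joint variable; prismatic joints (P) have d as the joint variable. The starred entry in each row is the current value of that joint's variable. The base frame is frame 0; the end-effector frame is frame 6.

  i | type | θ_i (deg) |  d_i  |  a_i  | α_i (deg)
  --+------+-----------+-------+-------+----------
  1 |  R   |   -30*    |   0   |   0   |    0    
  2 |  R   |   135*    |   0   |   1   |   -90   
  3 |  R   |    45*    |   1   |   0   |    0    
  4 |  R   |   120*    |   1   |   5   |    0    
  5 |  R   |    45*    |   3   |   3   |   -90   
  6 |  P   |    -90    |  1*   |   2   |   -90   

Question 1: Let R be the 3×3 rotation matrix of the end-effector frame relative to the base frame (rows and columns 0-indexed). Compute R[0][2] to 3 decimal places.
0.224

End-effector z-axis (col 2 of R) = (0.2241,-0.8365,0.5000)
R[0][2] = 0.2241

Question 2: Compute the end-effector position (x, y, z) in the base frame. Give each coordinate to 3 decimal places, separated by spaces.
-5.227 -7.537 1.072

after link 1: o_1 = (0.0000, 0.0000, 0.0000)
after link 2: o_2 = (-0.2588, 0.9659, 0.0000)
after link 3: o_3 = (-1.2247, 0.7071, 0.0000)
after link 4: o_4 = (-0.9407, -4.2168, -1.2941)
after link 5: o_5 = (-3.1660, -7.5028, 0.2059)
after link 6: o_6 = (-5.2273, -7.5375, 1.0719)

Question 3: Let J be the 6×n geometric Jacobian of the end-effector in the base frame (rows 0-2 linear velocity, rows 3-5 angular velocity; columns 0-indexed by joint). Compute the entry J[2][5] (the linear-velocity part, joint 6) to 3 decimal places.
0.866

prismatic axis z_5 = (-0.1294,0.4830,0.8660)
J_v[:, 5] = z_5; J_ω[:, 5] = (0,0,0)
entry J[2][5] = 0.8660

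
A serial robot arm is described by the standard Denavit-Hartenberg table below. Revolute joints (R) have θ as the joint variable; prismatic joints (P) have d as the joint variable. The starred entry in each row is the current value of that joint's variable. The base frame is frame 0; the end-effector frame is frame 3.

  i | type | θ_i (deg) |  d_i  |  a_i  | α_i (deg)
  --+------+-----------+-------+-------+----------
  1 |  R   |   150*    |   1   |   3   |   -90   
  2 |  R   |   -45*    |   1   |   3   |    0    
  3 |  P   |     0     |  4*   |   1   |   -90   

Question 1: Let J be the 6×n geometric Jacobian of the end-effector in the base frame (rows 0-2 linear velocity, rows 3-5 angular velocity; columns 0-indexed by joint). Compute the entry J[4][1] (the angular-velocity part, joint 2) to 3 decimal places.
-0.866

axis z_1 = (-0.5000,-0.8660,0.0000); lever o_n−o_1 = (-4.9495,-2.9159,2.8284)
cross product → J_v[:, 1] = (-2.4495,1.4142,-2.8284)
J_ω[:, 1] = z_1
entry J[4][1] = -0.8660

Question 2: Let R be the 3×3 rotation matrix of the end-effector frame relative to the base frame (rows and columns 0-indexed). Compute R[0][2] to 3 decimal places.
-0.612

End-effector z-axis (col 2 of R) = (-0.6124,0.3536,-0.7071)
R[0][2] = -0.6124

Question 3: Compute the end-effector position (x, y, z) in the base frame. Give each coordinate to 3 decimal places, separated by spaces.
-7.548 -1.416 3.828

after link 1: o_1 = (-2.5981, 1.5000, 1.0000)
after link 2: o_2 = (-4.9352, 1.6946, 3.1213)
after link 3: o_3 = (-7.5476, -1.4159, 3.8284)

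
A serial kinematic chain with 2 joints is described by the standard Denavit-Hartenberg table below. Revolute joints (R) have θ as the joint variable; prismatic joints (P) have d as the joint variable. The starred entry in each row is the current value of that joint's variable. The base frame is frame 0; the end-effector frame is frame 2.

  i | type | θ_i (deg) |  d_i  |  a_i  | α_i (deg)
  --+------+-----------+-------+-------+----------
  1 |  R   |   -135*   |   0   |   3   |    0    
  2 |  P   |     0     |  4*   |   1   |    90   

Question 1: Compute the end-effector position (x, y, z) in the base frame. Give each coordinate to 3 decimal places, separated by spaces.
-2.828 -2.828 4.000

after link 1: o_1 = (-2.1213, -2.1213, 0.0000)
after link 2: o_2 = (-2.8284, -2.8284, 4.0000)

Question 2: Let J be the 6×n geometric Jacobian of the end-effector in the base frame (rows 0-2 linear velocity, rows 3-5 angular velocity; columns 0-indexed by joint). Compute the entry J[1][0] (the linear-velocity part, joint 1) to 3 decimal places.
axis z_0 = ẑ; lever o_n−o_0 = (-2.8284,-2.8284,4.0000)
cross product → J_v[:, 0] = (2.8284,-2.8284,0.0000)
J_ω[:, 0] = z_0
entry J[1][0] = -2.8284

-2.828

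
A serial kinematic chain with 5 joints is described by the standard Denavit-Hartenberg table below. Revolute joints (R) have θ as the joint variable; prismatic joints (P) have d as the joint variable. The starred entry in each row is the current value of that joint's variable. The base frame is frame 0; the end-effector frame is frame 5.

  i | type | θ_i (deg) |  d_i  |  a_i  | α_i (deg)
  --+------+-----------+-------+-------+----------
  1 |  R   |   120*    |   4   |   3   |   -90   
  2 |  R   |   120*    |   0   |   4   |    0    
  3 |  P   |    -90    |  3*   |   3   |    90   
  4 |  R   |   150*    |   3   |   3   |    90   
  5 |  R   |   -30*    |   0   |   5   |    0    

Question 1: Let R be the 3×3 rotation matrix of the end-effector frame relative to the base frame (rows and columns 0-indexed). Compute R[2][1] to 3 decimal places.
End-effector y-axis (col 1 of R) = (-0.2455,-0.0748,0.9665)
R[2][1] = 0.9665

0.967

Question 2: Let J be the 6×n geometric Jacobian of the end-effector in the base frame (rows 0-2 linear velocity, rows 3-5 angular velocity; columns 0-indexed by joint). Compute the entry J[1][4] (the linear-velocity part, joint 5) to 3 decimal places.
axis z_4 = (-0.9665,-0.0580,-0.2500); lever o_n−o_4 = (0.3738,-4.9776,-0.2901)
cross product → J_v[:, 4] = (-1.2276,-0.3738,4.8325)
J_ω[:, 4] = z_4
entry J[1][4] = -0.3738

-0.374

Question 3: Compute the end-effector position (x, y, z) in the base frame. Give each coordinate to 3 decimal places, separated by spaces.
-4.947 -4.761 2.643

after link 1: o_1 = (-1.5000, 2.5981, 4.0000)
after link 2: o_2 = (-0.5000, 0.8660, 0.5359)
after link 3: o_3 = (-4.3971, 1.6160, -0.9641)
after link 4: o_4 = (-5.3212, 0.2165, 2.9330)
after link 5: o_5 = (-4.9474, -4.7611, 2.6429)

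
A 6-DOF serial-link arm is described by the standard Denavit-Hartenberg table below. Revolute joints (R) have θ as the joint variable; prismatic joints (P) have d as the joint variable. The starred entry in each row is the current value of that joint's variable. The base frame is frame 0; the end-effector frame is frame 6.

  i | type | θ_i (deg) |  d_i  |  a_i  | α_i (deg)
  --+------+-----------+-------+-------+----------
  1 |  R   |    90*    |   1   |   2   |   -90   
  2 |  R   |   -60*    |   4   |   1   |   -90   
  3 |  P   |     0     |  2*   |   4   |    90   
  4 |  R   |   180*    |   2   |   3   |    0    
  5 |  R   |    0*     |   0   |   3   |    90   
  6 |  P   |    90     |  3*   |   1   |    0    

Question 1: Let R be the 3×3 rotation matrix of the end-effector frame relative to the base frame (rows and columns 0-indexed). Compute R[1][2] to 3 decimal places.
End-effector z-axis (col 2 of R) = (-0.0000,0.8660,-0.5000)
R[1][2] = 0.8660

0.866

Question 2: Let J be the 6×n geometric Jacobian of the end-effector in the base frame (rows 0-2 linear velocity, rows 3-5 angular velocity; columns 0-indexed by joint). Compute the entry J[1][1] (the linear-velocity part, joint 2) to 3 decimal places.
axis z_1 = (-1.0000,0.0000,0.0000); lever o_n−o_1 = (-7.0000,3.8301,-3.3660)
cross product → J_v[:, 1] = (-0.0000,-3.3660,-3.8301)
J_ω[:, 1] = z_1
entry J[1][1] = -3.3660

-3.366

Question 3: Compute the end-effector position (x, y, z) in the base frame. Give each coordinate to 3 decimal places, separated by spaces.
-7.000 5.830 -2.366

after link 1: o_1 = (0.0000, 2.0000, 1.0000)
after link 2: o_2 = (-4.0000, 2.5000, 1.8660)
after link 3: o_3 = (-4.0000, 6.2321, 4.3301)
after link 4: o_4 = (-6.0000, 4.7321, 1.7321)
after link 5: o_5 = (-6.0000, 3.2321, -0.8660)
after link 6: o_6 = (-7.0000, 5.8301, -2.3660)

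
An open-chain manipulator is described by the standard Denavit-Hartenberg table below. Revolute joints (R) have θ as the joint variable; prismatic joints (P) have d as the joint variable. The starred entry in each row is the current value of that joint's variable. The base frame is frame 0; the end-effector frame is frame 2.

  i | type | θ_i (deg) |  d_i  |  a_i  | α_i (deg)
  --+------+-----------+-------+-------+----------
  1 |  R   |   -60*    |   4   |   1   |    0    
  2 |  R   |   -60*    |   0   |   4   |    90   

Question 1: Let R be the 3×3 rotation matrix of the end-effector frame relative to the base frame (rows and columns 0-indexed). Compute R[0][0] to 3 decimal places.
-0.500

End-effector x-axis (col 0 of R) = (-0.5000,-0.8660,0.0000)
R[0][0] = -0.5000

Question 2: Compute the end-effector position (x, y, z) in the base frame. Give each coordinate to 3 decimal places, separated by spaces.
-1.500 -4.330 4.000

after link 1: o_1 = (0.5000, -0.8660, 4.0000)
after link 2: o_2 = (-1.5000, -4.3301, 4.0000)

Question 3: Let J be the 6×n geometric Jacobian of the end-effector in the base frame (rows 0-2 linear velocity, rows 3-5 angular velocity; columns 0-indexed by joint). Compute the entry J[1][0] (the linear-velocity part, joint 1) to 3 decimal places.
axis z_0 = ẑ; lever o_n−o_0 = (-1.5000,-4.3301,4.0000)
cross product → J_v[:, 0] = (4.3301,-1.5000,0.0000)
J_ω[:, 0] = z_0
entry J[1][0] = -1.5000

-1.500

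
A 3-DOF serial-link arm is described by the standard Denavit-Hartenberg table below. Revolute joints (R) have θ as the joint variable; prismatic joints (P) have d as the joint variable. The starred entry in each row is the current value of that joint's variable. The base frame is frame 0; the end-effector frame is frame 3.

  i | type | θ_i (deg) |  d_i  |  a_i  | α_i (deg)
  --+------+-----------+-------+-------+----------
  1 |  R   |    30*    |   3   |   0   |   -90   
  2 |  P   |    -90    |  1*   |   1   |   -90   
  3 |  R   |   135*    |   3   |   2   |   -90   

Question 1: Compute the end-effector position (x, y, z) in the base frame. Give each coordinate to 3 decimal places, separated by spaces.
2.805 1.141 2.586

after link 1: o_1 = (0.0000, 0.0000, 3.0000)
after link 2: o_2 = (-0.5000, 0.8660, 4.0000)
after link 3: o_3 = (2.8052, 1.1413, 2.5858)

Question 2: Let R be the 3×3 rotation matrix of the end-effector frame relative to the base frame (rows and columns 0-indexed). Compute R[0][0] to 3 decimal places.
0.354

End-effector x-axis (col 0 of R) = (0.3536,-0.6124,-0.7071)
R[0][0] = 0.3536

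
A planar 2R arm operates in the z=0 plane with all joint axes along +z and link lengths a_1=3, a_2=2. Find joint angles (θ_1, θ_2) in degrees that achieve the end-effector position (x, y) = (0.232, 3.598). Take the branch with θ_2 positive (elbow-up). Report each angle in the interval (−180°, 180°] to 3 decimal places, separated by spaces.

52.620 90.003

cos θ_2 = (12.9994−3²−2²)/(2·3·2) = -0.0000; θ_2 = 90.0027° (elbow-up)
β = atan2(3.5980,0.2320) = 86.3107°; ψ = atan2(2.0000,2.9999) = 33.6909°
θ_1 = β − ψ = 52.6198°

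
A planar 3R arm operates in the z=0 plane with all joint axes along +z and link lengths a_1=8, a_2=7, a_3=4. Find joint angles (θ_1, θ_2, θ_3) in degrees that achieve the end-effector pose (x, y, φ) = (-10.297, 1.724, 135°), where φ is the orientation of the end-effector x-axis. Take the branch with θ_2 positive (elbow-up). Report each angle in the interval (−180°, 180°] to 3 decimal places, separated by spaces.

wrist centre = target − a_3·(cos φ, sin φ) = (-7.4686, -1.1044)
cos θ_2 = (56.9993−8²−7²)/(2·8·7) = -0.5000; θ_2 = 120.0004° (elbow-up)
β = atan2(-1.1044,-7.4686) = -171.5883°; ψ = atan2(6.0622,4.5000) = 53.4134°
θ_1 = β − ψ = -225.0016°
θ_3 = φ − θ_1 − θ_2 = -119.9988° (wrapped to (-180°,180°])

134.998 120.000 -119.999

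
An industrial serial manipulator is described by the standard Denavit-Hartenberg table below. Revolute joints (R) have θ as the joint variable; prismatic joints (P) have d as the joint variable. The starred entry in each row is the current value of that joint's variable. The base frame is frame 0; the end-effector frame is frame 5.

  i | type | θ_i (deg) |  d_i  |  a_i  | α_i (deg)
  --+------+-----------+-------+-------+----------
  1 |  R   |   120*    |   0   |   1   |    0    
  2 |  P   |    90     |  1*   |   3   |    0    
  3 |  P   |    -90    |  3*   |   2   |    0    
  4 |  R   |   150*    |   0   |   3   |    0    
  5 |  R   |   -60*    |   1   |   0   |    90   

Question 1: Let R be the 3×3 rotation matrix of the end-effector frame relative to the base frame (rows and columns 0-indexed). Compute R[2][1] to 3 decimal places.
1.000

End-effector y-axis (col 1 of R) = (0.0000,-0.0000,1.0000)
R[2][1] = 1.0000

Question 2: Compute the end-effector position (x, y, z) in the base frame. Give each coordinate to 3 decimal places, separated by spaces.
-4.098 -1.902 5.000

after link 1: o_1 = (-0.5000, 0.8660, 0.0000)
after link 2: o_2 = (-3.0981, -0.6340, 1.0000)
after link 3: o_3 = (-4.0981, 1.0981, 4.0000)
after link 4: o_4 = (-4.0981, -1.9019, 4.0000)
after link 5: o_5 = (-4.0981, -1.9019, 5.0000)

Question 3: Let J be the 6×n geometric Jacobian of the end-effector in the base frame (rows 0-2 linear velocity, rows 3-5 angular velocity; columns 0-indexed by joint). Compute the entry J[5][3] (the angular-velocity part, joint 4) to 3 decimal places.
1.000

axis z_3 = (0.0000,0.0000,1.0000); lever o_n−o_3 = (-0.0000,-3.0000,1.0000)
cross product → J_v[:, 3] = (3.0000,-0.0000,0.0000)
J_ω[:, 3] = z_3
entry J[5][3] = 1.0000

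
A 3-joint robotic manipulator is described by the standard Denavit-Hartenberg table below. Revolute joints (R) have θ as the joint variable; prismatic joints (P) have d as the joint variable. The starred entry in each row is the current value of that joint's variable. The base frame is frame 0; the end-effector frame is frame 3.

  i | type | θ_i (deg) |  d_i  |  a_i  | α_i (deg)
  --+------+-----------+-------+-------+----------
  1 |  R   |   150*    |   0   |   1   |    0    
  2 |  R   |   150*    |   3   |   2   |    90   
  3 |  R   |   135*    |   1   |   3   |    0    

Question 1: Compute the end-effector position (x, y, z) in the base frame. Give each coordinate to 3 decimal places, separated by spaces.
after link 1: o_1 = (-0.8660, 0.5000, 0.0000)
after link 2: o_2 = (0.1340, -1.2321, 3.0000)
after link 3: o_3 = (-1.7927, 0.1051, 5.1213)

-1.793 0.105 5.121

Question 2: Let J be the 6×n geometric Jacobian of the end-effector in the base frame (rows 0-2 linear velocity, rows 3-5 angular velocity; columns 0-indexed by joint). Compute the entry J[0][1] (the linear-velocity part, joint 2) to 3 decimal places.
0.395

axis z_1 = (0.0000,0.0000,1.0000); lever o_n−o_1 = (-0.9267,-0.3949,5.1213)
cross product → J_v[:, 1] = (0.3949,-0.9267,0.0000)
J_ω[:, 1] = z_1
entry J[0][1] = 0.3949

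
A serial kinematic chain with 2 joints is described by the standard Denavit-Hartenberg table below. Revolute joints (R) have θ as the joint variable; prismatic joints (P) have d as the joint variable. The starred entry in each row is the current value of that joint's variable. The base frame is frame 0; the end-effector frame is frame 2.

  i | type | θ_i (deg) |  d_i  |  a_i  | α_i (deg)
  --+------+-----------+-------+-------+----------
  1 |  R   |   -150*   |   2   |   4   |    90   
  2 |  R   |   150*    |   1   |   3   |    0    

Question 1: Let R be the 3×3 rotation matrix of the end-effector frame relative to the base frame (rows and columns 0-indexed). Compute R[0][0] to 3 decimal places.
End-effector x-axis (col 0 of R) = (0.7500,0.4330,0.5000)
R[0][0] = 0.7500

0.750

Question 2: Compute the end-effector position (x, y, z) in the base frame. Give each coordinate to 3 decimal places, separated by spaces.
after link 1: o_1 = (-3.4641, -2.0000, 2.0000)
after link 2: o_2 = (-1.7141, 0.1651, 3.5000)

-1.714 0.165 3.500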